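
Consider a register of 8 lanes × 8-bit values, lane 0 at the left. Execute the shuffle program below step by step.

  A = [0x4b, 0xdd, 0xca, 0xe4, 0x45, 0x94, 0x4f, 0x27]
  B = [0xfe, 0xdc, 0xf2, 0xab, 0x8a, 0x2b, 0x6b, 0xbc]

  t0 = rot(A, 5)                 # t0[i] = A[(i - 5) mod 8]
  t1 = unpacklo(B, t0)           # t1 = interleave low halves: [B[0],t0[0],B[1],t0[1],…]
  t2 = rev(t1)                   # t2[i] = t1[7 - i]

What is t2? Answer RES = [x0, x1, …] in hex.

→ t0 |e4|45|94|4f|27|4b|dd|ca|
→ t1 |fe|e4|dc|45|f2|94|ab|4f|
→ t2 |4f|ab|94|f2|45|dc|e4|fe|

RES = [0x4f, 0xab, 0x94, 0xf2, 0x45, 0xdc, 0xe4, 0xfe]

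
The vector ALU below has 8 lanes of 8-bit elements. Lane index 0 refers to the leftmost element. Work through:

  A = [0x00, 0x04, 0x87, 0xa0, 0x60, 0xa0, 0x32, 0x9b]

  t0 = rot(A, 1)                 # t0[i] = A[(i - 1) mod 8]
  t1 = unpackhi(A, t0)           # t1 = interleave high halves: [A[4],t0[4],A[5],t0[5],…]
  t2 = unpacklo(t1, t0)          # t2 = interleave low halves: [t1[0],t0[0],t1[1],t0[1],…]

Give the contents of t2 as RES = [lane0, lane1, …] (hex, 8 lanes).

RES = [0x60, 0x9b, 0xa0, 0x00, 0xa0, 0x04, 0x60, 0x87]

  t0: 9b 00 04 87 a0 60 a0 32
  t1: 60 a0 a0 60 32 a0 9b 32
  t2: 60 9b a0 00 a0 04 60 87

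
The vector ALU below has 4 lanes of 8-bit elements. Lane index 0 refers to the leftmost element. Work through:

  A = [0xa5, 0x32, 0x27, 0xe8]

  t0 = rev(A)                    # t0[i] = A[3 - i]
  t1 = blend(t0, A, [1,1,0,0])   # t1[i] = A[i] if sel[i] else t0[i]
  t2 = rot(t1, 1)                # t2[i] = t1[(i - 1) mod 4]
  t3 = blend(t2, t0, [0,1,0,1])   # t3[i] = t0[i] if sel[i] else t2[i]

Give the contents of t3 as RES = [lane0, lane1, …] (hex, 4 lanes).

RES = [0xa5, 0x27, 0x32, 0xa5]

t0 = [0xe8, 0x27, 0x32, 0xa5]
t1 = [0xa5, 0x32, 0x32, 0xa5]
t2 = [0xa5, 0xa5, 0x32, 0x32]
t3 = [0xa5, 0x27, 0x32, 0xa5]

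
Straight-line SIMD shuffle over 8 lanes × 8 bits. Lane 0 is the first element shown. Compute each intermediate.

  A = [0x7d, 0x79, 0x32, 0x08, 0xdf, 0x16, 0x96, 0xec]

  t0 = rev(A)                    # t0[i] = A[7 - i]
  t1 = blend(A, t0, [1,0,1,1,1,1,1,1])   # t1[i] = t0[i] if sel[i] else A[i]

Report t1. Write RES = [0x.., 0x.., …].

t0 = [0xec, 0x96, 0x16, 0xdf, 0x08, 0x32, 0x79, 0x7d]
t1 = [0xec, 0x79, 0x16, 0xdf, 0x08, 0x32, 0x79, 0x7d]

RES = [ 0xec  0x79  0x16  0xdf  0x08  0x32  0x79  0x7d ]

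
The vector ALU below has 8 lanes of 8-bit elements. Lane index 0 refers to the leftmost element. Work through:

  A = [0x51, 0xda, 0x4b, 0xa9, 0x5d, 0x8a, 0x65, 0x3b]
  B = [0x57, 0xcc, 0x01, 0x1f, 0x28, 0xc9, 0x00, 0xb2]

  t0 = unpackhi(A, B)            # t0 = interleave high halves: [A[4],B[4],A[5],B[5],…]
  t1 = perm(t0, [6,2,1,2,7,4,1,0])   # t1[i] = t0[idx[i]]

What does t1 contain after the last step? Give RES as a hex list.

→ t0 |5d|28|8a|c9|65|00|3b|b2|
→ t1 |3b|8a|28|8a|b2|65|28|5d|

RES = [ 0x3b  0x8a  0x28  0x8a  0xb2  0x65  0x28  0x5d ]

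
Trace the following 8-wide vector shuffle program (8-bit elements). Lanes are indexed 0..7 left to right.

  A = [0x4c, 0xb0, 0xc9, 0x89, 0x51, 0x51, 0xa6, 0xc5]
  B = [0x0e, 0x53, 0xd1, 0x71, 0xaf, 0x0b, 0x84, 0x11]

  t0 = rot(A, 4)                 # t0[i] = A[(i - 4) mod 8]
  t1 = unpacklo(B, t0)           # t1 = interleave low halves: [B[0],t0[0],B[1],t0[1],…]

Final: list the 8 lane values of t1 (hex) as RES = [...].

→ t0 |51|51|a6|c5|4c|b0|c9|89|
→ t1 |0e|51|53|51|d1|a6|71|c5|

RES = [ 0x0e  0x51  0x53  0x51  0xd1  0xa6  0x71  0xc5 ]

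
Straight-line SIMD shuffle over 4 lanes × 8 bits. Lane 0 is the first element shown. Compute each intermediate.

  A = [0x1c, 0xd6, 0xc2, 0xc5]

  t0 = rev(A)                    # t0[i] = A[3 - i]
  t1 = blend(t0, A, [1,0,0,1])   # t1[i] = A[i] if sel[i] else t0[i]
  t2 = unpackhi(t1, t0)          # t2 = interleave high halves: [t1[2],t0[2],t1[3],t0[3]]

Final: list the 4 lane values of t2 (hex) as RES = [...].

→ t0 |c5|c2|d6|1c|
→ t1 |1c|c2|d6|c5|
→ t2 |d6|d6|c5|1c|

RES = [0xd6, 0xd6, 0xc5, 0x1c]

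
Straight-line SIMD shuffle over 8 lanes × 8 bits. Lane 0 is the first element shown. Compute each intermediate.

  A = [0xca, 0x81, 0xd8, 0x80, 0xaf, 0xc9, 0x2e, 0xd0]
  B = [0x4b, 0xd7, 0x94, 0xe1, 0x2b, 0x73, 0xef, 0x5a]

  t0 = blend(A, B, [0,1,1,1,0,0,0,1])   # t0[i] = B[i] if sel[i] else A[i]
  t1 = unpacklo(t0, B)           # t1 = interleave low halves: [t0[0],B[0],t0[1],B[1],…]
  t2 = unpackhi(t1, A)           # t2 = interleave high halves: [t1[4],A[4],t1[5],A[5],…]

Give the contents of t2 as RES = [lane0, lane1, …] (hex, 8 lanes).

t0 = [0xca, 0xd7, 0x94, 0xe1, 0xaf, 0xc9, 0x2e, 0x5a]
t1 = [0xca, 0x4b, 0xd7, 0xd7, 0x94, 0x94, 0xe1, 0xe1]
t2 = [0x94, 0xaf, 0x94, 0xc9, 0xe1, 0x2e, 0xe1, 0xd0]

RES = [0x94, 0xaf, 0x94, 0xc9, 0xe1, 0x2e, 0xe1, 0xd0]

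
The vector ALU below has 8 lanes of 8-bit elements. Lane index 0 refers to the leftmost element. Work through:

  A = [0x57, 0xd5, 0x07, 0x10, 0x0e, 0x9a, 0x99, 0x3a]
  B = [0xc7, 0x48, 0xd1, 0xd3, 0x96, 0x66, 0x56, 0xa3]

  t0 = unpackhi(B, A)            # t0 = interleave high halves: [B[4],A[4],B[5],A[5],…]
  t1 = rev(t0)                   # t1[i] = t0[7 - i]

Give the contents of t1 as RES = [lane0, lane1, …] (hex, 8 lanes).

RES = [ 0x3a  0xa3  0x99  0x56  0x9a  0x66  0x0e  0x96 ]

→ t0 |96|0e|66|9a|56|99|a3|3a|
→ t1 |3a|a3|99|56|9a|66|0e|96|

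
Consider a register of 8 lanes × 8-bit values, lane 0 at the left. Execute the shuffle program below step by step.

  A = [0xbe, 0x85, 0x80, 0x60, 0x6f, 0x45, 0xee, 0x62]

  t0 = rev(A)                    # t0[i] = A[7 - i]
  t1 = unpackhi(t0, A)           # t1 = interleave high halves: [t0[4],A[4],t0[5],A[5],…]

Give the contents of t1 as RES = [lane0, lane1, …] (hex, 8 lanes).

RES = [0x60, 0x6f, 0x80, 0x45, 0x85, 0xee, 0xbe, 0x62]

t0 = [0x62, 0xee, 0x45, 0x6f, 0x60, 0x80, 0x85, 0xbe]
t1 = [0x60, 0x6f, 0x80, 0x45, 0x85, 0xee, 0xbe, 0x62]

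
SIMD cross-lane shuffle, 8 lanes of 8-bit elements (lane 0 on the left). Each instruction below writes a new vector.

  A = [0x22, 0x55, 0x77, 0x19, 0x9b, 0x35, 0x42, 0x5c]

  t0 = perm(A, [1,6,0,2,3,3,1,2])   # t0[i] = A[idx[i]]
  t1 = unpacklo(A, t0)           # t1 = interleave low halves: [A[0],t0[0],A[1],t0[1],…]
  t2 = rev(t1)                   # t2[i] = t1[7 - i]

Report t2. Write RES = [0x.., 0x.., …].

RES = [0x77, 0x19, 0x22, 0x77, 0x42, 0x55, 0x55, 0x22]

t0 = [0x55, 0x42, 0x22, 0x77, 0x19, 0x19, 0x55, 0x77]
t1 = [0x22, 0x55, 0x55, 0x42, 0x77, 0x22, 0x19, 0x77]
t2 = [0x77, 0x19, 0x22, 0x77, 0x42, 0x55, 0x55, 0x22]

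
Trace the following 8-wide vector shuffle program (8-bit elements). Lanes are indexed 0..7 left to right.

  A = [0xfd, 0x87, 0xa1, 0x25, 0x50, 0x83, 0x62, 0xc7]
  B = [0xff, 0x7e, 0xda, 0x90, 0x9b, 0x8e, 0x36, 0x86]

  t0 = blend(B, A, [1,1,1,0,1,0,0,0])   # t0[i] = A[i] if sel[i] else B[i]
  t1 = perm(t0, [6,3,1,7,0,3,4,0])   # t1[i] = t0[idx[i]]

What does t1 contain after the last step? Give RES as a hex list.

→ t0 |fd|87|a1|90|50|8e|36|86|
→ t1 |36|90|87|86|fd|90|50|fd|

RES = [ 0x36  0x90  0x87  0x86  0xfd  0x90  0x50  0xfd ]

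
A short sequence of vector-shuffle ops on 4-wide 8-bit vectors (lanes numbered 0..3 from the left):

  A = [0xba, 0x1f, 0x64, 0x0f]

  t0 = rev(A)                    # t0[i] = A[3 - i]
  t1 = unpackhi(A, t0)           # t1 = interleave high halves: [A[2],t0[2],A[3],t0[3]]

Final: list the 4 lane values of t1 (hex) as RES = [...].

RES = [0x64, 0x1f, 0x0f, 0xba]

t0 = [0x0f, 0x64, 0x1f, 0xba]
t1 = [0x64, 0x1f, 0x0f, 0xba]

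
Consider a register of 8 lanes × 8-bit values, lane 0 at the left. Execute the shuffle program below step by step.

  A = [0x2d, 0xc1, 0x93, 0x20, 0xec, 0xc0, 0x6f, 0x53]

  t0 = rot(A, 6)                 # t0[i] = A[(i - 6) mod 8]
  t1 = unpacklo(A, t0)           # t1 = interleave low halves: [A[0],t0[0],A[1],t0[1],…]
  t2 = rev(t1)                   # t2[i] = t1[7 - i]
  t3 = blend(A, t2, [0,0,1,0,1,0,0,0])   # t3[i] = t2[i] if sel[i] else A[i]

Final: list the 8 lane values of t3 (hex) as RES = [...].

→ t0 |93|20|ec|c0|6f|53|2d|c1|
→ t1 |2d|93|c1|20|93|ec|20|c0|
→ t2 |c0|20|ec|93|20|c1|93|2d|
→ t3 |2d|c1|ec|20|20|c0|6f|53|

RES = [0x2d, 0xc1, 0xec, 0x20, 0x20, 0xc0, 0x6f, 0x53]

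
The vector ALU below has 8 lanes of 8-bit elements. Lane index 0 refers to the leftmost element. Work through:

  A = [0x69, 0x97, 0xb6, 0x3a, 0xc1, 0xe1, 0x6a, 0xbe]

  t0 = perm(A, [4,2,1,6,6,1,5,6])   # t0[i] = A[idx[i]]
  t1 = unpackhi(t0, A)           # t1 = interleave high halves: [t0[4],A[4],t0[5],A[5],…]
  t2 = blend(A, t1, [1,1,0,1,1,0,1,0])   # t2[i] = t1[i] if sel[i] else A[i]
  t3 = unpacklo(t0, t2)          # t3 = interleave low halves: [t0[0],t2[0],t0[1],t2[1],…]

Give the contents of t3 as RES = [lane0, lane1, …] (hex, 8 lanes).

RES = [ 0xc1  0x6a  0xb6  0xc1  0x97  0xb6  0x6a  0xe1 ]

→ t0 |c1|b6|97|6a|6a|97|e1|6a|
→ t1 |6a|c1|97|e1|e1|6a|6a|be|
→ t2 |6a|c1|b6|e1|e1|e1|6a|be|
→ t3 |c1|6a|b6|c1|97|b6|6a|e1|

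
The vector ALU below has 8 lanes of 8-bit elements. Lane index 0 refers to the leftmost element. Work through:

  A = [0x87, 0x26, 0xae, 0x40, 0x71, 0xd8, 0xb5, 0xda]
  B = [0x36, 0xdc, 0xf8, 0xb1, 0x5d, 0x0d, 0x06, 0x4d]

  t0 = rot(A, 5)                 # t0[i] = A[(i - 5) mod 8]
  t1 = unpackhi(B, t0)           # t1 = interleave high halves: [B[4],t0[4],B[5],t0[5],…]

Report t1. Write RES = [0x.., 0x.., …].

RES = [ 0x5d  0xda  0x0d  0x87  0x06  0x26  0x4d  0xae ]

  t0: 40 71 d8 b5 da 87 26 ae
  t1: 5d da 0d 87 06 26 4d ae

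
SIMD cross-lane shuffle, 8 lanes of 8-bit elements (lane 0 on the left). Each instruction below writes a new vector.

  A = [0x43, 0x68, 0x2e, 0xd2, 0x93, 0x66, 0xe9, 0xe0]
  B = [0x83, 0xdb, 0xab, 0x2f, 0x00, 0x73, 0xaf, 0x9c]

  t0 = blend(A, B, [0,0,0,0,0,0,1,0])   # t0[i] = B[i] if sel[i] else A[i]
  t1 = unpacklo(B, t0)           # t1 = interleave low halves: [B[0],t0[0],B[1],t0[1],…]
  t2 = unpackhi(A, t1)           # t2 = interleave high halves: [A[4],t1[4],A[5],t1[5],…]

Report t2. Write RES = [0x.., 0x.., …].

RES = [ 0x93  0xab  0x66  0x2e  0xe9  0x2f  0xe0  0xd2 ]

t0 = [0x43, 0x68, 0x2e, 0xd2, 0x93, 0x66, 0xaf, 0xe0]
t1 = [0x83, 0x43, 0xdb, 0x68, 0xab, 0x2e, 0x2f, 0xd2]
t2 = [0x93, 0xab, 0x66, 0x2e, 0xe9, 0x2f, 0xe0, 0xd2]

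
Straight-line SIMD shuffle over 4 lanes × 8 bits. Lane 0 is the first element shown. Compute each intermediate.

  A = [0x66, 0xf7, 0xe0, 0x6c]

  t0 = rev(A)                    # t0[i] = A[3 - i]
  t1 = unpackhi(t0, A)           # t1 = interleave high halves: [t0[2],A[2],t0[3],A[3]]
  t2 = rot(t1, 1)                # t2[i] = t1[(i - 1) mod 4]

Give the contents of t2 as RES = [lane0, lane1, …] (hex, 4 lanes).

RES = [0x6c, 0xf7, 0xe0, 0x66]

→ t0 |6c|e0|f7|66|
→ t1 |f7|e0|66|6c|
→ t2 |6c|f7|e0|66|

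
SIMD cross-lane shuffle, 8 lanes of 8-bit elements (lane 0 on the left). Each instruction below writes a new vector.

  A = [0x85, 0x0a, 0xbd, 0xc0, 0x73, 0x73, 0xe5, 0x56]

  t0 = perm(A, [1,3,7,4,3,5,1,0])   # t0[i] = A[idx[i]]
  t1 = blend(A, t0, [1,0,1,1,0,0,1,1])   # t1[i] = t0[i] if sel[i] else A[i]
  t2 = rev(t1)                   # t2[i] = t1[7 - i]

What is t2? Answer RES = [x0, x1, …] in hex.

RES = [ 0x85  0x0a  0x73  0x73  0x73  0x56  0x0a  0x0a ]

→ t0 |0a|c0|56|73|c0|73|0a|85|
→ t1 |0a|0a|56|73|73|73|0a|85|
→ t2 |85|0a|73|73|73|56|0a|0a|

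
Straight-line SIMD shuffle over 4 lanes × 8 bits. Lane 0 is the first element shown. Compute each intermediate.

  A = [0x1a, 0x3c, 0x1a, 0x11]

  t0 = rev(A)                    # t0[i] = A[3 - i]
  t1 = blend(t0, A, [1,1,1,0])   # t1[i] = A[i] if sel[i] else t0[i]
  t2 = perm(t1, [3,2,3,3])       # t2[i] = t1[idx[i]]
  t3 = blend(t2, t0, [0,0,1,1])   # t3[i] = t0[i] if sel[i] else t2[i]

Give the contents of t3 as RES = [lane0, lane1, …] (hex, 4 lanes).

RES = [ 0x1a  0x1a  0x3c  0x1a ]

t0 = [0x11, 0x1a, 0x3c, 0x1a]
t1 = [0x1a, 0x3c, 0x1a, 0x1a]
t2 = [0x1a, 0x1a, 0x1a, 0x1a]
t3 = [0x1a, 0x1a, 0x3c, 0x1a]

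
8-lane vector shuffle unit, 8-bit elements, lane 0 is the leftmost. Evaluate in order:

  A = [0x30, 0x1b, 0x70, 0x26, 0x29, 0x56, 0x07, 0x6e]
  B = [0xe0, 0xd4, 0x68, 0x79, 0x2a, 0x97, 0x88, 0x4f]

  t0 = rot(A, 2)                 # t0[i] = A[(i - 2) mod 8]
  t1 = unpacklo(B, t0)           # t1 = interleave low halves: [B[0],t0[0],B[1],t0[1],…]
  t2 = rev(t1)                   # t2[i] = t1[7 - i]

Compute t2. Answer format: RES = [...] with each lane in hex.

  t0: 07 6e 30 1b 70 26 29 56
  t1: e0 07 d4 6e 68 30 79 1b
  t2: 1b 79 30 68 6e d4 07 e0

RES = [0x1b, 0x79, 0x30, 0x68, 0x6e, 0xd4, 0x07, 0xe0]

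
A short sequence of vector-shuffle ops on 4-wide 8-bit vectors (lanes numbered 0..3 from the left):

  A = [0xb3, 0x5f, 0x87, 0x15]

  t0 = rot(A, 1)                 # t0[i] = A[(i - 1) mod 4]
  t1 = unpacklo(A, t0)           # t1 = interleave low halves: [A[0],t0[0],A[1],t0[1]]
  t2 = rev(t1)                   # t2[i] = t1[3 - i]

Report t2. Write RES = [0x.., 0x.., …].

RES = [0xb3, 0x5f, 0x15, 0xb3]

  t0: 15 b3 5f 87
  t1: b3 15 5f b3
  t2: b3 5f 15 b3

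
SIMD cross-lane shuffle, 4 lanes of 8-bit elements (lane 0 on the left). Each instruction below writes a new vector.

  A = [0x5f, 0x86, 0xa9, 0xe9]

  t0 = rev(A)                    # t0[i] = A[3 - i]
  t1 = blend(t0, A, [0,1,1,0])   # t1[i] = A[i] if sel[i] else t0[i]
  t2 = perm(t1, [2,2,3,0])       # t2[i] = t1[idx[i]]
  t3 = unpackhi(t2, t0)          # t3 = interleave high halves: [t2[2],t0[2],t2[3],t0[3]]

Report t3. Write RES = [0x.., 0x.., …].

t0 = [0xe9, 0xa9, 0x86, 0x5f]
t1 = [0xe9, 0x86, 0xa9, 0x5f]
t2 = [0xa9, 0xa9, 0x5f, 0xe9]
t3 = [0x5f, 0x86, 0xe9, 0x5f]

RES = [ 0x5f  0x86  0xe9  0x5f ]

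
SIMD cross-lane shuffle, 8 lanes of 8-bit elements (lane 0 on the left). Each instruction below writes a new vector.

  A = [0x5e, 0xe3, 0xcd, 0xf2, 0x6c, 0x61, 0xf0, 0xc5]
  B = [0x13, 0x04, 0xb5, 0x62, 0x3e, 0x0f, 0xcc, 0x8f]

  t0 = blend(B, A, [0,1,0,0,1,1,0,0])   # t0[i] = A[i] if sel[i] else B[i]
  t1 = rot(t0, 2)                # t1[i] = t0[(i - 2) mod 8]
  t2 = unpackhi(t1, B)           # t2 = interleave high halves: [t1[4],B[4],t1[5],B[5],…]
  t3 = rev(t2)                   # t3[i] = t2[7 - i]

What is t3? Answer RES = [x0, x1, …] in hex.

RES = [ 0x8f  0x61  0xcc  0x6c  0x0f  0x62  0x3e  0xb5 ]

  t0: 13 e3 b5 62 6c 61 cc 8f
  t1: cc 8f 13 e3 b5 62 6c 61
  t2: b5 3e 62 0f 6c cc 61 8f
  t3: 8f 61 cc 6c 0f 62 3e b5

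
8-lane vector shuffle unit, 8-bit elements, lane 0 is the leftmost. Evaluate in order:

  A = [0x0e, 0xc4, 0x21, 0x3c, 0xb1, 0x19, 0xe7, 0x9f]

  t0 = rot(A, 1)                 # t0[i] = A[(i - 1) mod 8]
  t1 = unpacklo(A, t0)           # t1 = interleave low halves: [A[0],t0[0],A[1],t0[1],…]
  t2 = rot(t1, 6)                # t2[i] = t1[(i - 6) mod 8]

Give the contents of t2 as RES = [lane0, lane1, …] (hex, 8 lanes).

RES = [0xc4, 0x0e, 0x21, 0xc4, 0x3c, 0x21, 0x0e, 0x9f]

t0 = [0x9f, 0x0e, 0xc4, 0x21, 0x3c, 0xb1, 0x19, 0xe7]
t1 = [0x0e, 0x9f, 0xc4, 0x0e, 0x21, 0xc4, 0x3c, 0x21]
t2 = [0xc4, 0x0e, 0x21, 0xc4, 0x3c, 0x21, 0x0e, 0x9f]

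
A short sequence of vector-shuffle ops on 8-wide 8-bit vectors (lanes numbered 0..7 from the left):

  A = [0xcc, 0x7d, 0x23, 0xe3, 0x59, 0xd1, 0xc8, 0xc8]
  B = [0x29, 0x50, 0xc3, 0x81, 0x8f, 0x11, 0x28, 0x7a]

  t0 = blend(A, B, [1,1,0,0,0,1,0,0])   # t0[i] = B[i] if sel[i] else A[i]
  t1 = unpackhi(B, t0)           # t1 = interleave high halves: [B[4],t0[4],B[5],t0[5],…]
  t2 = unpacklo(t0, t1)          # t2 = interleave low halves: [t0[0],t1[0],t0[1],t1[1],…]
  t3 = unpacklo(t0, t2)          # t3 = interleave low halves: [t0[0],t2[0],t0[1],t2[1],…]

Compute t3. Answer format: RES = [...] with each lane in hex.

RES = [0x29, 0x29, 0x50, 0x8f, 0x23, 0x50, 0xe3, 0x59]

→ t0 |29|50|23|e3|59|11|c8|c8|
→ t1 |8f|59|11|11|28|c8|7a|c8|
→ t2 |29|8f|50|59|23|11|e3|11|
→ t3 |29|29|50|8f|23|50|e3|59|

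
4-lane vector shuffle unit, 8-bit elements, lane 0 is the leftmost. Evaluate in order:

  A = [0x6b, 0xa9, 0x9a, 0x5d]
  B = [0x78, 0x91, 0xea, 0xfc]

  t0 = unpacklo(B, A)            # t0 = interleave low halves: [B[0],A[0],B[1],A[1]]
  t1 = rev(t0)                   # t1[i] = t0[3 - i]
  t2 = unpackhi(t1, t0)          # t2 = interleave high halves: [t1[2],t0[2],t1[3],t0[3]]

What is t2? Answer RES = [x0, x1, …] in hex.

RES = [0x6b, 0x91, 0x78, 0xa9]

t0 = [0x78, 0x6b, 0x91, 0xa9]
t1 = [0xa9, 0x91, 0x6b, 0x78]
t2 = [0x6b, 0x91, 0x78, 0xa9]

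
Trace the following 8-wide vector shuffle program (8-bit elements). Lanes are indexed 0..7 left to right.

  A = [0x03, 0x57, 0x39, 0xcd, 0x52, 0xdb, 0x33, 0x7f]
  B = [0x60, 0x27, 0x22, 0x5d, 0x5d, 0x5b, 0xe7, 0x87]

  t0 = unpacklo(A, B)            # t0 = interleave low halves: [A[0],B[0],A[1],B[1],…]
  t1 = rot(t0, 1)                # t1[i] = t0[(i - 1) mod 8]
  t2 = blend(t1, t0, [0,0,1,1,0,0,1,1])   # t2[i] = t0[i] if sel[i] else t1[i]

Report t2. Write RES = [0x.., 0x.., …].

t0 = [0x03, 0x60, 0x57, 0x27, 0x39, 0x22, 0xcd, 0x5d]
t1 = [0x5d, 0x03, 0x60, 0x57, 0x27, 0x39, 0x22, 0xcd]
t2 = [0x5d, 0x03, 0x57, 0x27, 0x27, 0x39, 0xcd, 0x5d]

RES = [0x5d, 0x03, 0x57, 0x27, 0x27, 0x39, 0xcd, 0x5d]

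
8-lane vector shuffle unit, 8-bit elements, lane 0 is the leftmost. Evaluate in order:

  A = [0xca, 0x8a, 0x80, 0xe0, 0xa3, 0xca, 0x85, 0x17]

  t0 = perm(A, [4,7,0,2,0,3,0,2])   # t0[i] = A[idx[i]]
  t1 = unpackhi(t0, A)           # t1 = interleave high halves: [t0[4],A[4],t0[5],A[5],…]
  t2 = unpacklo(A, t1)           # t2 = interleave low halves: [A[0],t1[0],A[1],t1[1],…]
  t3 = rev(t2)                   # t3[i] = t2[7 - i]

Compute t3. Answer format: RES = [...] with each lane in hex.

RES = [ 0xca  0xe0  0xe0  0x80  0xa3  0x8a  0xca  0xca ]

→ t0 |a3|17|ca|80|ca|e0|ca|80|
→ t1 |ca|a3|e0|ca|ca|85|80|17|
→ t2 |ca|ca|8a|a3|80|e0|e0|ca|
→ t3 |ca|e0|e0|80|a3|8a|ca|ca|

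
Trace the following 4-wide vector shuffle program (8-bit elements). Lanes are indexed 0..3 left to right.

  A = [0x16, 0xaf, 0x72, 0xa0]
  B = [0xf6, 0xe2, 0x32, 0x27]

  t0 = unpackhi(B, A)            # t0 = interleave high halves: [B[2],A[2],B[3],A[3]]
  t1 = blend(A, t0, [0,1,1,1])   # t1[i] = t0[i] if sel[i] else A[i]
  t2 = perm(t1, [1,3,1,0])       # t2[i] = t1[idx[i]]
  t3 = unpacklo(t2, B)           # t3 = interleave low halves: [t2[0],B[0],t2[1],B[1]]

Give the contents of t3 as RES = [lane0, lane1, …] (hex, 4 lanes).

RES = [ 0x72  0xf6  0xa0  0xe2 ]

  t0: 32 72 27 a0
  t1: 16 72 27 a0
  t2: 72 a0 72 16
  t3: 72 f6 a0 e2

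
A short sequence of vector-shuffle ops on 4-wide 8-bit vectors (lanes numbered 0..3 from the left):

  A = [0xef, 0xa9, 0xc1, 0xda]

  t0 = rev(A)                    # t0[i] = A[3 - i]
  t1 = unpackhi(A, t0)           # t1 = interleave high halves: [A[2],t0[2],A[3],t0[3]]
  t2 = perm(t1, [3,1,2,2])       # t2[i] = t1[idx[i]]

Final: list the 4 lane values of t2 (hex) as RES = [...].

RES = [ 0xef  0xa9  0xda  0xda ]

t0 = [0xda, 0xc1, 0xa9, 0xef]
t1 = [0xc1, 0xa9, 0xda, 0xef]
t2 = [0xef, 0xa9, 0xda, 0xda]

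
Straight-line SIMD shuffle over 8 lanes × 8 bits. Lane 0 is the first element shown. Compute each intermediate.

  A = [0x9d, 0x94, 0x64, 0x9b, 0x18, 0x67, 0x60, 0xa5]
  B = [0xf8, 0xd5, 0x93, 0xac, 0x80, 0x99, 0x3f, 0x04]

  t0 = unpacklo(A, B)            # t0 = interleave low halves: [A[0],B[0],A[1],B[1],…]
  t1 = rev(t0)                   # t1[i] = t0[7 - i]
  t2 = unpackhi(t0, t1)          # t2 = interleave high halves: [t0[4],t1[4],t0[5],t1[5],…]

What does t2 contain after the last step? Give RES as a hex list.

RES = [0x64, 0xd5, 0x93, 0x94, 0x9b, 0xf8, 0xac, 0x9d]

t0 = [0x9d, 0xf8, 0x94, 0xd5, 0x64, 0x93, 0x9b, 0xac]
t1 = [0xac, 0x9b, 0x93, 0x64, 0xd5, 0x94, 0xf8, 0x9d]
t2 = [0x64, 0xd5, 0x93, 0x94, 0x9b, 0xf8, 0xac, 0x9d]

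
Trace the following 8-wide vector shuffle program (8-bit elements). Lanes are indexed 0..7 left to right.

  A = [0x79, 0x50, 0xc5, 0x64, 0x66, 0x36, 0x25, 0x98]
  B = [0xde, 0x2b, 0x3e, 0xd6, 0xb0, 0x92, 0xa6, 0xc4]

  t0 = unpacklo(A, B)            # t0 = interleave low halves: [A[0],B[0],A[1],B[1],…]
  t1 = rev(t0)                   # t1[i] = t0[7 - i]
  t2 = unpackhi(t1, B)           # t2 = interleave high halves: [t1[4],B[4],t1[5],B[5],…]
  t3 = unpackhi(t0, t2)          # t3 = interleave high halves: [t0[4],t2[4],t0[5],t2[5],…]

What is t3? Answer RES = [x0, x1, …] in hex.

  t0: 79 de 50 2b c5 3e 64 d6
  t1: d6 64 3e c5 2b 50 de 79
  t2: 2b b0 50 92 de a6 79 c4
  t3: c5 de 3e a6 64 79 d6 c4

RES = [ 0xc5  0xde  0x3e  0xa6  0x64  0x79  0xd6  0xc4 ]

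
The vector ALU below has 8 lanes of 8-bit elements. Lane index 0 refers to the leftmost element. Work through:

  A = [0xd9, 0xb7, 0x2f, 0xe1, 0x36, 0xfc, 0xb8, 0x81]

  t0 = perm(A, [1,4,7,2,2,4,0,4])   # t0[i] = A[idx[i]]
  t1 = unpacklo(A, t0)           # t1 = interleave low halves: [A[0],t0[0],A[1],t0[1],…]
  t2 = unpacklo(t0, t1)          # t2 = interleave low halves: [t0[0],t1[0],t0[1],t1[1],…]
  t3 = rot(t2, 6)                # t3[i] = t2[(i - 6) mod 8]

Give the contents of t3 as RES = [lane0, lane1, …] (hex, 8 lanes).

t0 = [0xb7, 0x36, 0x81, 0x2f, 0x2f, 0x36, 0xd9, 0x36]
t1 = [0xd9, 0xb7, 0xb7, 0x36, 0x2f, 0x81, 0xe1, 0x2f]
t2 = [0xb7, 0xd9, 0x36, 0xb7, 0x81, 0xb7, 0x2f, 0x36]
t3 = [0x36, 0xb7, 0x81, 0xb7, 0x2f, 0x36, 0xb7, 0xd9]

RES = [ 0x36  0xb7  0x81  0xb7  0x2f  0x36  0xb7  0xd9 ]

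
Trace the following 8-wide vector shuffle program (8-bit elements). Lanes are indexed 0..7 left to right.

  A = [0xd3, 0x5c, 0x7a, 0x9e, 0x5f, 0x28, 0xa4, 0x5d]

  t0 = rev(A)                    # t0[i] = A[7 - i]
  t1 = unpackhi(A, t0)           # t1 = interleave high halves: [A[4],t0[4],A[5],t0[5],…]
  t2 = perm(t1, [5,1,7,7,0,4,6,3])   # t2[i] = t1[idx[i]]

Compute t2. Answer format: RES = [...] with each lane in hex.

  t0: 5d a4 28 5f 9e 7a 5c d3
  t1: 5f 9e 28 7a a4 5c 5d d3
  t2: 5c 9e d3 d3 5f a4 5d 7a

RES = [ 0x5c  0x9e  0xd3  0xd3  0x5f  0xa4  0x5d  0x7a ]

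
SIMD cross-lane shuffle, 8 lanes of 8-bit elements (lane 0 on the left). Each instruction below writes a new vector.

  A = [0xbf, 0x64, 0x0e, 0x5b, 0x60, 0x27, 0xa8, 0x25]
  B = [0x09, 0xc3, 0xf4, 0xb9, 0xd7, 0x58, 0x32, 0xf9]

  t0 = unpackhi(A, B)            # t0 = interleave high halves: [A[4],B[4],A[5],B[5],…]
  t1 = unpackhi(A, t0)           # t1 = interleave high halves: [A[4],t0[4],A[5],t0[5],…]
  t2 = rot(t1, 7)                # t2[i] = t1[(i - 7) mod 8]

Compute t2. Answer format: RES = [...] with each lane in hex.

  t0: 60 d7 27 58 a8 32 25 f9
  t1: 60 a8 27 32 a8 25 25 f9
  t2: a8 27 32 a8 25 25 f9 60

RES = [0xa8, 0x27, 0x32, 0xa8, 0x25, 0x25, 0xf9, 0x60]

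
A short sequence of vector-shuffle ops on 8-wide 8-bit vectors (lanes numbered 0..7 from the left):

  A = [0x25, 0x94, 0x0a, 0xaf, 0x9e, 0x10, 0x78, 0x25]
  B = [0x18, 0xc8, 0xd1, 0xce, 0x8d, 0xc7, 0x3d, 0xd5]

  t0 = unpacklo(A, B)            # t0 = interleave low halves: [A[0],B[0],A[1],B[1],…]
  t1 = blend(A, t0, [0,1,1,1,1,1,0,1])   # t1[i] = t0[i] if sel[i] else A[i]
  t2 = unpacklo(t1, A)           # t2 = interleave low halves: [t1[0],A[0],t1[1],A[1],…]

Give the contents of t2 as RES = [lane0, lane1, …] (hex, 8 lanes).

→ t0 |25|18|94|c8|0a|d1|af|ce|
→ t1 |25|18|94|c8|0a|d1|78|ce|
→ t2 |25|25|18|94|94|0a|c8|af|

RES = [ 0x25  0x25  0x18  0x94  0x94  0x0a  0xc8  0xaf ]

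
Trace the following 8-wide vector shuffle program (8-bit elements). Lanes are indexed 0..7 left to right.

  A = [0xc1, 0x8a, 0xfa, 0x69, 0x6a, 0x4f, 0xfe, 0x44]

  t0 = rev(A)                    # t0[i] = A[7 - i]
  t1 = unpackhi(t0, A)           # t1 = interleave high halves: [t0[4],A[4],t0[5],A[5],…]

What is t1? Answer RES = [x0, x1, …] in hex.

  t0: 44 fe 4f 6a 69 fa 8a c1
  t1: 69 6a fa 4f 8a fe c1 44

RES = [0x69, 0x6a, 0xfa, 0x4f, 0x8a, 0xfe, 0xc1, 0x44]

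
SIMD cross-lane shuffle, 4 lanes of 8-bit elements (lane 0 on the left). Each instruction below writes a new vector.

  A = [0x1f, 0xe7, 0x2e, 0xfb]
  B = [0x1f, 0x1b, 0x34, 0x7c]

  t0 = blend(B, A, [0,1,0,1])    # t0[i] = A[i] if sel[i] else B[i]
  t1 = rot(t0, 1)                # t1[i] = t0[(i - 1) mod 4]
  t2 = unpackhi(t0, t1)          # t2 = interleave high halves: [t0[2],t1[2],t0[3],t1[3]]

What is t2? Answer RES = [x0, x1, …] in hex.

RES = [0x34, 0xe7, 0xfb, 0x34]

  t0: 1f e7 34 fb
  t1: fb 1f e7 34
  t2: 34 e7 fb 34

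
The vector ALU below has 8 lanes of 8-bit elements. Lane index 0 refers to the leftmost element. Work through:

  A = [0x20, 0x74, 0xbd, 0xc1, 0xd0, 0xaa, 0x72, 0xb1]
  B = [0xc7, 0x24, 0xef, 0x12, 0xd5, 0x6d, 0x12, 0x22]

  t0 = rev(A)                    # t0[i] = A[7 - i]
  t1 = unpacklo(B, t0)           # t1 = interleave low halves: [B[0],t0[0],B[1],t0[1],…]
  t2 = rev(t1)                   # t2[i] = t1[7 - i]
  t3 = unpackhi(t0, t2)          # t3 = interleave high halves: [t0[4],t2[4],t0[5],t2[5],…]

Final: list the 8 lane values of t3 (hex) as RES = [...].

RES = [0xc1, 0x72, 0xbd, 0x24, 0x74, 0xb1, 0x20, 0xc7]

t0 = [0xb1, 0x72, 0xaa, 0xd0, 0xc1, 0xbd, 0x74, 0x20]
t1 = [0xc7, 0xb1, 0x24, 0x72, 0xef, 0xaa, 0x12, 0xd0]
t2 = [0xd0, 0x12, 0xaa, 0xef, 0x72, 0x24, 0xb1, 0xc7]
t3 = [0xc1, 0x72, 0xbd, 0x24, 0x74, 0xb1, 0x20, 0xc7]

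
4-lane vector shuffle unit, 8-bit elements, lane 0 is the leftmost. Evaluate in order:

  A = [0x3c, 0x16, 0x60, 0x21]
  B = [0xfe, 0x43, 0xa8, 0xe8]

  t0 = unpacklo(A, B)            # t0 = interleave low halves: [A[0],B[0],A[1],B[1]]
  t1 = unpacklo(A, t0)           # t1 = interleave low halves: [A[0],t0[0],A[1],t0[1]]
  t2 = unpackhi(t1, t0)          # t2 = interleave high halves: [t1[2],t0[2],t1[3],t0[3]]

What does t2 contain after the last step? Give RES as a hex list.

t0 = [0x3c, 0xfe, 0x16, 0x43]
t1 = [0x3c, 0x3c, 0x16, 0xfe]
t2 = [0x16, 0x16, 0xfe, 0x43]

RES = [0x16, 0x16, 0xfe, 0x43]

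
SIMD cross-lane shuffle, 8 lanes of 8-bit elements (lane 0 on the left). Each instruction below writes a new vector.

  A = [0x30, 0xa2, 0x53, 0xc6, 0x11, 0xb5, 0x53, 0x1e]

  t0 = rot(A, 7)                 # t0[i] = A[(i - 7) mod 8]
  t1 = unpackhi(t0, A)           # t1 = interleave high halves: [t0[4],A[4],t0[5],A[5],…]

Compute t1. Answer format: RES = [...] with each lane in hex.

  t0: a2 53 c6 11 b5 53 1e 30
  t1: b5 11 53 b5 1e 53 30 1e

RES = [ 0xb5  0x11  0x53  0xb5  0x1e  0x53  0x30  0x1e ]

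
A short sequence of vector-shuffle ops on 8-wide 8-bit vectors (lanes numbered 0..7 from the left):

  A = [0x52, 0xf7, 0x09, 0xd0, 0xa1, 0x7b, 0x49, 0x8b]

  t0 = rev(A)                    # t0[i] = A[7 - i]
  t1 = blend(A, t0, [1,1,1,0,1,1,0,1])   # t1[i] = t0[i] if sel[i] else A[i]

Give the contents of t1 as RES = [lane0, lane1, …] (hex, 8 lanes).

  t0: 8b 49 7b a1 d0 09 f7 52
  t1: 8b 49 7b d0 d0 09 49 52

RES = [0x8b, 0x49, 0x7b, 0xd0, 0xd0, 0x09, 0x49, 0x52]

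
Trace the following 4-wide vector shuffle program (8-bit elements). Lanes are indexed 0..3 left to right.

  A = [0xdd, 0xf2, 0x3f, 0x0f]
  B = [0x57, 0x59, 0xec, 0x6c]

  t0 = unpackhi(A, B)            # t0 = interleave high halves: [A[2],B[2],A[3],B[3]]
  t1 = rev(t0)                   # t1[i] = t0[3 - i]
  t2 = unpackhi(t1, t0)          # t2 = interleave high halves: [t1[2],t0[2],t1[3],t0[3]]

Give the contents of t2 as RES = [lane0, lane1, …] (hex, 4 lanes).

→ t0 |3f|ec|0f|6c|
→ t1 |6c|0f|ec|3f|
→ t2 |ec|0f|3f|6c|

RES = [ 0xec  0x0f  0x3f  0x6c ]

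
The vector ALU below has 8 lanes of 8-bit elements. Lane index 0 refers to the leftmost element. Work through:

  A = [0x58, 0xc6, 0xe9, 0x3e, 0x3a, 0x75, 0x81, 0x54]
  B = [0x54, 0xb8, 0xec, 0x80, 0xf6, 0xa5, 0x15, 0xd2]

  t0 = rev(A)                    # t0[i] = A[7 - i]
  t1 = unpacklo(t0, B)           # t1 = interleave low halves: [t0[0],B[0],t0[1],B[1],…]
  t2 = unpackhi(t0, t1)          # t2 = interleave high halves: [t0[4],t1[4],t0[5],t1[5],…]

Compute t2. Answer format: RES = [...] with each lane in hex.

→ t0 |54|81|75|3a|3e|e9|c6|58|
→ t1 |54|54|81|b8|75|ec|3a|80|
→ t2 |3e|75|e9|ec|c6|3a|58|80|

RES = [0x3e, 0x75, 0xe9, 0xec, 0xc6, 0x3a, 0x58, 0x80]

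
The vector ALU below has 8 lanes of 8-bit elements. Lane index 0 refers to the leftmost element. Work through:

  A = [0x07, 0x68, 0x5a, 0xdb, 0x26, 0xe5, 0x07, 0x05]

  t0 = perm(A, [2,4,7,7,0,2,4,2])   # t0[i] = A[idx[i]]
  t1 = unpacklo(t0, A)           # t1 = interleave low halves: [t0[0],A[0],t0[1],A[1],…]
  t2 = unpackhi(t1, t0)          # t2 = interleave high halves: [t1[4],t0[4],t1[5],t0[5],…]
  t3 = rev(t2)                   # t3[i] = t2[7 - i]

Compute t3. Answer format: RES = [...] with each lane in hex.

t0 = [0x5a, 0x26, 0x05, 0x05, 0x07, 0x5a, 0x26, 0x5a]
t1 = [0x5a, 0x07, 0x26, 0x68, 0x05, 0x5a, 0x05, 0xdb]
t2 = [0x05, 0x07, 0x5a, 0x5a, 0x05, 0x26, 0xdb, 0x5a]
t3 = [0x5a, 0xdb, 0x26, 0x05, 0x5a, 0x5a, 0x07, 0x05]

RES = [ 0x5a  0xdb  0x26  0x05  0x5a  0x5a  0x07  0x05 ]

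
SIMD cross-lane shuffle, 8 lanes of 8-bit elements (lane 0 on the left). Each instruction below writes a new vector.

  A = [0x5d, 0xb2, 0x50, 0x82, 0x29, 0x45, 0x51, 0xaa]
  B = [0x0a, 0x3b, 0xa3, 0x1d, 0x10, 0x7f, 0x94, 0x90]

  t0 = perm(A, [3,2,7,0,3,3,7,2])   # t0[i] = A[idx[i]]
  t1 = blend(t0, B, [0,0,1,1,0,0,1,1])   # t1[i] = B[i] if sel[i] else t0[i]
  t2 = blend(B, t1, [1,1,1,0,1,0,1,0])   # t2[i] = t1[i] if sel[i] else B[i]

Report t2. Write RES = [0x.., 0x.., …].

RES = [ 0x82  0x50  0xa3  0x1d  0x82  0x7f  0x94  0x90 ]

  t0: 82 50 aa 5d 82 82 aa 50
  t1: 82 50 a3 1d 82 82 94 90
  t2: 82 50 a3 1d 82 7f 94 90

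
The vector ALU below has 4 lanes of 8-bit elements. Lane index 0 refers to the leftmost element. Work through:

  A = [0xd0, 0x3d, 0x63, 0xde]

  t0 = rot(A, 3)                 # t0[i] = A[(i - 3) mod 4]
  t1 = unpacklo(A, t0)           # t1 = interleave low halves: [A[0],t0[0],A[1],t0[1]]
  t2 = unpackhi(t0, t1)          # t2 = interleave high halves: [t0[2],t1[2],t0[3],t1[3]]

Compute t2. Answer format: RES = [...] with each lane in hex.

RES = [ 0xde  0x3d  0xd0  0x63 ]

  t0: 3d 63 de d0
  t1: d0 3d 3d 63
  t2: de 3d d0 63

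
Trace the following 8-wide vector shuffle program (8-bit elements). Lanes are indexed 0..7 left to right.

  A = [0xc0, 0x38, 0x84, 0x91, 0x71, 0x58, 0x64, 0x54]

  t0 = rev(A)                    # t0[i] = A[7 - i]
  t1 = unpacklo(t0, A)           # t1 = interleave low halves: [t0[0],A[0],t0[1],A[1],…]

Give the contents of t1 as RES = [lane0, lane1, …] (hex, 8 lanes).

RES = [0x54, 0xc0, 0x64, 0x38, 0x58, 0x84, 0x71, 0x91]

→ t0 |54|64|58|71|91|84|38|c0|
→ t1 |54|c0|64|38|58|84|71|91|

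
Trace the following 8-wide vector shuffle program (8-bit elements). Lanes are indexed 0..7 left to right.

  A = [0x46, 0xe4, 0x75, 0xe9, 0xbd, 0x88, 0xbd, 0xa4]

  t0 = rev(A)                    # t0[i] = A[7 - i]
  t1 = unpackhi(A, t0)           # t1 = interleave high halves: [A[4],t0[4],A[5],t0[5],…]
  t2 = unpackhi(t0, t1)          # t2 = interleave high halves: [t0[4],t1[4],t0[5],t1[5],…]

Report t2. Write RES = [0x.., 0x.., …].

RES = [0xe9, 0xbd, 0x75, 0xe4, 0xe4, 0xa4, 0x46, 0x46]

→ t0 |a4|bd|88|bd|e9|75|e4|46|
→ t1 |bd|e9|88|75|bd|e4|a4|46|
→ t2 |e9|bd|75|e4|e4|a4|46|46|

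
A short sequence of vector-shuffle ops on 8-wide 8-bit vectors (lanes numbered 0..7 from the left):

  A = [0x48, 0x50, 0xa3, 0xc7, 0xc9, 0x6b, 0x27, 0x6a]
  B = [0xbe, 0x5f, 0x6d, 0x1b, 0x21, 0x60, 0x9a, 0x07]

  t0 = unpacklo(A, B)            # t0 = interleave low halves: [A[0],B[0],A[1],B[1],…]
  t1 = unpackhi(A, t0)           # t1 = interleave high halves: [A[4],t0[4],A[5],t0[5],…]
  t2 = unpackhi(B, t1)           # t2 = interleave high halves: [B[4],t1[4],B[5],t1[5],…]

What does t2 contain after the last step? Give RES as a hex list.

  t0: 48 be 50 5f a3 6d c7 1b
  t1: c9 a3 6b 6d 27 c7 6a 1b
  t2: 21 27 60 c7 9a 6a 07 1b

RES = [ 0x21  0x27  0x60  0xc7  0x9a  0x6a  0x07  0x1b ]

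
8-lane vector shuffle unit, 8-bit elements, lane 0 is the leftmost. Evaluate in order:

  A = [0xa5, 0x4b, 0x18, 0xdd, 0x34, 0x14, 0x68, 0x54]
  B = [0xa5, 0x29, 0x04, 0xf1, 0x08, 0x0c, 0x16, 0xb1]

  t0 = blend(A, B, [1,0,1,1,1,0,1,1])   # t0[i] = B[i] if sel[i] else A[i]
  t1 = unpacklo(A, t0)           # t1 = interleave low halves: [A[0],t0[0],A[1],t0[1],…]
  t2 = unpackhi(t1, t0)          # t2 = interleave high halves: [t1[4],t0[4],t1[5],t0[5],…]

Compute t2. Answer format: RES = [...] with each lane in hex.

→ t0 |a5|4b|04|f1|08|14|16|b1|
→ t1 |a5|a5|4b|4b|18|04|dd|f1|
→ t2 |18|08|04|14|dd|16|f1|b1|

RES = [ 0x18  0x08  0x04  0x14  0xdd  0x16  0xf1  0xb1 ]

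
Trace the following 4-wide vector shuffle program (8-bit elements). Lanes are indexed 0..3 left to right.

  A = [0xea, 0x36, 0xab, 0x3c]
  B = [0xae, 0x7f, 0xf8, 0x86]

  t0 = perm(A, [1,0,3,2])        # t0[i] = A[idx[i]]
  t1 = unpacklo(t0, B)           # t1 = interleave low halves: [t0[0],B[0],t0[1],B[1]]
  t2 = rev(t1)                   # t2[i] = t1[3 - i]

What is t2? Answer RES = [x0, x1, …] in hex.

RES = [ 0x7f  0xea  0xae  0x36 ]

→ t0 |36|ea|3c|ab|
→ t1 |36|ae|ea|7f|
→ t2 |7f|ea|ae|36|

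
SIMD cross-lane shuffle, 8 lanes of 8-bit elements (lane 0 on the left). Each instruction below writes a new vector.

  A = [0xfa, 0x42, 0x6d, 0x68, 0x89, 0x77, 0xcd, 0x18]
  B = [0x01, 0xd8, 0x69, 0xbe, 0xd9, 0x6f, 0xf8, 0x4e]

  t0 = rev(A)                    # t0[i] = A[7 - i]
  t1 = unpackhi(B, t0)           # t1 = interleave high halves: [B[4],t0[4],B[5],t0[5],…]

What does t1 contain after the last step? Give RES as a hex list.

→ t0 |18|cd|77|89|68|6d|42|fa|
→ t1 |d9|68|6f|6d|f8|42|4e|fa|

RES = [0xd9, 0x68, 0x6f, 0x6d, 0xf8, 0x42, 0x4e, 0xfa]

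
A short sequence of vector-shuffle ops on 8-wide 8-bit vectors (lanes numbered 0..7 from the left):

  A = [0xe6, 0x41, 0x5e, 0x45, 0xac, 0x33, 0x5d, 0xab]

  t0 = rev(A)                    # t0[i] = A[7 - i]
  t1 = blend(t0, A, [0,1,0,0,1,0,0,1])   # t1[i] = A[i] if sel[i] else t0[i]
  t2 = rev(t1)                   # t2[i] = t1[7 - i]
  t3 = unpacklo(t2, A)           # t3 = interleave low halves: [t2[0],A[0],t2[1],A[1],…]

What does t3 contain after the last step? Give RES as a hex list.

RES = [ 0xab  0xe6  0x41  0x41  0x5e  0x5e  0xac  0x45 ]

→ t0 |ab|5d|33|ac|45|5e|41|e6|
→ t1 |ab|41|33|ac|ac|5e|41|ab|
→ t2 |ab|41|5e|ac|ac|33|41|ab|
→ t3 |ab|e6|41|41|5e|5e|ac|45|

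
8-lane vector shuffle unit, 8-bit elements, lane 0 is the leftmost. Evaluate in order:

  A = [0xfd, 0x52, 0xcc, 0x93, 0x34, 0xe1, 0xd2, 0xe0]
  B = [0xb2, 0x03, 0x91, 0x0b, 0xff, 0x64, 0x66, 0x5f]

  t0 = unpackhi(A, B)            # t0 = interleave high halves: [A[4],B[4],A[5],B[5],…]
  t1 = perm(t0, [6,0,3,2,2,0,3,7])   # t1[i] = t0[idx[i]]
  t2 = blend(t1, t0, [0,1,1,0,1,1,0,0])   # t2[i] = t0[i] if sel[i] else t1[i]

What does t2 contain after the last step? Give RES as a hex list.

  t0: 34 ff e1 64 d2 66 e0 5f
  t1: e0 34 64 e1 e1 34 64 5f
  t2: e0 ff e1 e1 d2 66 64 5f

RES = [0xe0, 0xff, 0xe1, 0xe1, 0xd2, 0x66, 0x64, 0x5f]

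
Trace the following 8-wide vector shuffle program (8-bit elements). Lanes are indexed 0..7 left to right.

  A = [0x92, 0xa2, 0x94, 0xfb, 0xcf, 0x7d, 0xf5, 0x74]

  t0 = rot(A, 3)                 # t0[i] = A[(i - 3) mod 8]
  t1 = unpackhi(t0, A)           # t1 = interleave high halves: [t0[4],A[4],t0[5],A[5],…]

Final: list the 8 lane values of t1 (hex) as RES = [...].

RES = [ 0xa2  0xcf  0x94  0x7d  0xfb  0xf5  0xcf  0x74 ]

t0 = [0x7d, 0xf5, 0x74, 0x92, 0xa2, 0x94, 0xfb, 0xcf]
t1 = [0xa2, 0xcf, 0x94, 0x7d, 0xfb, 0xf5, 0xcf, 0x74]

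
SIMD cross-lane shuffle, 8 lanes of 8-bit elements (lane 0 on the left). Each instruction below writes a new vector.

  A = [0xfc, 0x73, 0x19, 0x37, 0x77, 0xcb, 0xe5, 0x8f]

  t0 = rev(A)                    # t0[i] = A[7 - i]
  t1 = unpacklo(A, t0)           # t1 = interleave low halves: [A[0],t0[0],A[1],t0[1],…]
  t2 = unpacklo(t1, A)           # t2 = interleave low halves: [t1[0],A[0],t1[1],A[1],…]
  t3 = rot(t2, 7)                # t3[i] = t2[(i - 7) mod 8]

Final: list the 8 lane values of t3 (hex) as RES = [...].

RES = [ 0xfc  0x8f  0x73  0x73  0x19  0xe5  0x37  0xfc ]

  t0: 8f e5 cb 77 37 19 73 fc
  t1: fc 8f 73 e5 19 cb 37 77
  t2: fc fc 8f 73 73 19 e5 37
  t3: fc 8f 73 73 19 e5 37 fc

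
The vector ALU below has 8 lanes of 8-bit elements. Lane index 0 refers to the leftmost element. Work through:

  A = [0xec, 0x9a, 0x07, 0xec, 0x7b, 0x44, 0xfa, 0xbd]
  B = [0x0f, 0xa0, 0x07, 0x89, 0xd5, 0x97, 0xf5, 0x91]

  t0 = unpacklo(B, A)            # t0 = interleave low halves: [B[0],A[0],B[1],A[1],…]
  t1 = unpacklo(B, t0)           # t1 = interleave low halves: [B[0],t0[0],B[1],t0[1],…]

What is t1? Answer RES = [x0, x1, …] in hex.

RES = [0x0f, 0x0f, 0xa0, 0xec, 0x07, 0xa0, 0x89, 0x9a]

t0 = [0x0f, 0xec, 0xa0, 0x9a, 0x07, 0x07, 0x89, 0xec]
t1 = [0x0f, 0x0f, 0xa0, 0xec, 0x07, 0xa0, 0x89, 0x9a]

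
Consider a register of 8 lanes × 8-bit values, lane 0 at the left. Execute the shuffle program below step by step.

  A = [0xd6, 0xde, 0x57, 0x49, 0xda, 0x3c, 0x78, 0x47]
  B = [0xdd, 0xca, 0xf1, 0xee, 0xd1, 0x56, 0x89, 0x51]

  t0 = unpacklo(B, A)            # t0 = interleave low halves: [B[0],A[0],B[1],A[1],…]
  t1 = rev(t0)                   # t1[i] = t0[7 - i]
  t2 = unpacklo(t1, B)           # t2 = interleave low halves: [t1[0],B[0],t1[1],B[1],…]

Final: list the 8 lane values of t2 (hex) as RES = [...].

RES = [0x49, 0xdd, 0xee, 0xca, 0x57, 0xf1, 0xf1, 0xee]

  t0: dd d6 ca de f1 57 ee 49
  t1: 49 ee 57 f1 de ca d6 dd
  t2: 49 dd ee ca 57 f1 f1 ee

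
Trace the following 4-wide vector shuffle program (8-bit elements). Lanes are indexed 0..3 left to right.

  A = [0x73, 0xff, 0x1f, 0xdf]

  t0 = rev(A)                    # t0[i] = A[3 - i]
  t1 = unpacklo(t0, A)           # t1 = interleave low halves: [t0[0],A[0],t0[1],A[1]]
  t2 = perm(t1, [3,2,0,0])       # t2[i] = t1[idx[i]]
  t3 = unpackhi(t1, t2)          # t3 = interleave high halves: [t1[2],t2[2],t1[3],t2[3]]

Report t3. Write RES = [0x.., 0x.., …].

RES = [ 0x1f  0xdf  0xff  0xdf ]

  t0: df 1f ff 73
  t1: df 73 1f ff
  t2: ff 1f df df
  t3: 1f df ff df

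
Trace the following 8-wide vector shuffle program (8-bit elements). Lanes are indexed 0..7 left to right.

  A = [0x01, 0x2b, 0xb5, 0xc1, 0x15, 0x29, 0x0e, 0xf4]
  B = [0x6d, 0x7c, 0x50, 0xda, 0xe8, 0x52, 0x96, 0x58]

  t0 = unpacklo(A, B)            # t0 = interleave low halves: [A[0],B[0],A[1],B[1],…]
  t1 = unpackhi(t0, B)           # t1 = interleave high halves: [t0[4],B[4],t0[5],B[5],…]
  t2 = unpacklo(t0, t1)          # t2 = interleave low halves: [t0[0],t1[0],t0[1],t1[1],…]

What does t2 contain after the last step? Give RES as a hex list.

t0 = [0x01, 0x6d, 0x2b, 0x7c, 0xb5, 0x50, 0xc1, 0xda]
t1 = [0xb5, 0xe8, 0x50, 0x52, 0xc1, 0x96, 0xda, 0x58]
t2 = [0x01, 0xb5, 0x6d, 0xe8, 0x2b, 0x50, 0x7c, 0x52]

RES = [ 0x01  0xb5  0x6d  0xe8  0x2b  0x50  0x7c  0x52 ]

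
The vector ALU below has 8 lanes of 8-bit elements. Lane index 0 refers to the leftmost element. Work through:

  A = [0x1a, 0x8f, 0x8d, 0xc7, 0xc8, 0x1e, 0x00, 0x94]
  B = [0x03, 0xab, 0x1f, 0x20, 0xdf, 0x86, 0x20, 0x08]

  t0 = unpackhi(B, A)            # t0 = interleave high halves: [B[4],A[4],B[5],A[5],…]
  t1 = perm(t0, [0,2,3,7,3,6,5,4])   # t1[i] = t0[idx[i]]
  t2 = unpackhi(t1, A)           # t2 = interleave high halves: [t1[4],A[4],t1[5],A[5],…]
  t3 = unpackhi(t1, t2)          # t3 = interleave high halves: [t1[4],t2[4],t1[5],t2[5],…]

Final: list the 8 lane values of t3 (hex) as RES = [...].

RES = [0x1e, 0x00, 0x08, 0x00, 0x00, 0x20, 0x20, 0x94]

→ t0 |df|c8|86|1e|20|00|08|94|
→ t1 |df|86|1e|94|1e|08|00|20|
→ t2 |1e|c8|08|1e|00|00|20|94|
→ t3 |1e|00|08|00|00|20|20|94|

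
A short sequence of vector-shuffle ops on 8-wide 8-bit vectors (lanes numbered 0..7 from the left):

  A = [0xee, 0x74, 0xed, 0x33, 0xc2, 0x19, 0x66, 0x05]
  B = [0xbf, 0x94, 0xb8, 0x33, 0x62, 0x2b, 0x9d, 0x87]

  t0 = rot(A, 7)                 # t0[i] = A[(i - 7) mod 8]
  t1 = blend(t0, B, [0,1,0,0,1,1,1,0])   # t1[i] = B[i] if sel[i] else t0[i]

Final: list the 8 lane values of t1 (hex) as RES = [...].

  t0: 74 ed 33 c2 19 66 05 ee
  t1: 74 94 33 c2 62 2b 9d ee

RES = [0x74, 0x94, 0x33, 0xc2, 0x62, 0x2b, 0x9d, 0xee]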